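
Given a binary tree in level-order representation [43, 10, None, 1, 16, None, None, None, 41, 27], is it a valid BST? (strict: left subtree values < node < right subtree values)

Level-order array: [43, 10, None, 1, 16, None, None, None, 41, 27]
Validate using subtree bounds (lo, hi): at each node, require lo < value < hi,
then recurse left with hi=value and right with lo=value.
Preorder trace (stopping at first violation):
  at node 43 with bounds (-inf, +inf): OK
  at node 10 with bounds (-inf, 43): OK
  at node 1 with bounds (-inf, 10): OK
  at node 16 with bounds (10, 43): OK
  at node 41 with bounds (16, 43): OK
  at node 27 with bounds (16, 41): OK
No violation found at any node.
Result: Valid BST


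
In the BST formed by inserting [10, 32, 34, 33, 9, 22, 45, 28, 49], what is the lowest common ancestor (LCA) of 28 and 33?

Tree insertion order: [10, 32, 34, 33, 9, 22, 45, 28, 49]
Tree (level-order array): [10, 9, 32, None, None, 22, 34, None, 28, 33, 45, None, None, None, None, None, 49]
In a BST, the LCA of p=28, q=33 is the first node v on the
root-to-leaf path with p <= v <= q (go left if both < v, right if both > v).
Walk from root:
  at 10: both 28 and 33 > 10, go right
  at 32: 28 <= 32 <= 33, this is the LCA
LCA = 32


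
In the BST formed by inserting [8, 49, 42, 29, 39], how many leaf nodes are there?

Tree built from: [8, 49, 42, 29, 39]
Tree (level-order array): [8, None, 49, 42, None, 29, None, None, 39]
Rule: A leaf has 0 children.
Per-node child counts:
  node 8: 1 child(ren)
  node 49: 1 child(ren)
  node 42: 1 child(ren)
  node 29: 1 child(ren)
  node 39: 0 child(ren)
Matching nodes: [39]
Count of leaf nodes: 1


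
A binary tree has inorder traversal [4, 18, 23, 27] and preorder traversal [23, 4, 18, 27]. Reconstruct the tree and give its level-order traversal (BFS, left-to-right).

Inorder:  [4, 18, 23, 27]
Preorder: [23, 4, 18, 27]
Algorithm: preorder visits root first, so consume preorder in order;
for each root, split the current inorder slice at that value into
left-subtree inorder and right-subtree inorder, then recurse.
Recursive splits:
  root=23; inorder splits into left=[4, 18], right=[27]
  root=4; inorder splits into left=[], right=[18]
  root=18; inorder splits into left=[], right=[]
  root=27; inorder splits into left=[], right=[]
Reconstructed level-order: [23, 4, 27, 18]


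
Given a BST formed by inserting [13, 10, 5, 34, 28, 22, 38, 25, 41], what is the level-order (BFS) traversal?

Tree insertion order: [13, 10, 5, 34, 28, 22, 38, 25, 41]
Tree (level-order array): [13, 10, 34, 5, None, 28, 38, None, None, 22, None, None, 41, None, 25]
BFS from the root, enqueuing left then right child of each popped node:
  queue [13] -> pop 13, enqueue [10, 34], visited so far: [13]
  queue [10, 34] -> pop 10, enqueue [5], visited so far: [13, 10]
  queue [34, 5] -> pop 34, enqueue [28, 38], visited so far: [13, 10, 34]
  queue [5, 28, 38] -> pop 5, enqueue [none], visited so far: [13, 10, 34, 5]
  queue [28, 38] -> pop 28, enqueue [22], visited so far: [13, 10, 34, 5, 28]
  queue [38, 22] -> pop 38, enqueue [41], visited so far: [13, 10, 34, 5, 28, 38]
  queue [22, 41] -> pop 22, enqueue [25], visited so far: [13, 10, 34, 5, 28, 38, 22]
  queue [41, 25] -> pop 41, enqueue [none], visited so far: [13, 10, 34, 5, 28, 38, 22, 41]
  queue [25] -> pop 25, enqueue [none], visited so far: [13, 10, 34, 5, 28, 38, 22, 41, 25]
Result: [13, 10, 34, 5, 28, 38, 22, 41, 25]


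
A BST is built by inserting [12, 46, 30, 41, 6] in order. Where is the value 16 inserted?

Starting tree (level order): [12, 6, 46, None, None, 30, None, None, 41]
Insertion path: 12 -> 46 -> 30
Result: insert 16 as left child of 30
Final tree (level order): [12, 6, 46, None, None, 30, None, 16, 41]


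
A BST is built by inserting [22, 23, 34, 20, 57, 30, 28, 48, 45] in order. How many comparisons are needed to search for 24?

Search path for 24: 22 -> 23 -> 34 -> 30 -> 28
Found: False
Comparisons: 5


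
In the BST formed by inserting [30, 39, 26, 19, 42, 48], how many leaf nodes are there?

Tree built from: [30, 39, 26, 19, 42, 48]
Tree (level-order array): [30, 26, 39, 19, None, None, 42, None, None, None, 48]
Rule: A leaf has 0 children.
Per-node child counts:
  node 30: 2 child(ren)
  node 26: 1 child(ren)
  node 19: 0 child(ren)
  node 39: 1 child(ren)
  node 42: 1 child(ren)
  node 48: 0 child(ren)
Matching nodes: [19, 48]
Count of leaf nodes: 2


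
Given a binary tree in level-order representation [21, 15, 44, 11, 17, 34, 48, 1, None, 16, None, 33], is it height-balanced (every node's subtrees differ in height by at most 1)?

Tree (level-order array): [21, 15, 44, 11, 17, 34, 48, 1, None, 16, None, 33]
Definition: a tree is height-balanced if, at every node, |h(left) - h(right)| <= 1 (empty subtree has height -1).
Bottom-up per-node check:
  node 1: h_left=-1, h_right=-1, diff=0 [OK], height=0
  node 11: h_left=0, h_right=-1, diff=1 [OK], height=1
  node 16: h_left=-1, h_right=-1, diff=0 [OK], height=0
  node 17: h_left=0, h_right=-1, diff=1 [OK], height=1
  node 15: h_left=1, h_right=1, diff=0 [OK], height=2
  node 33: h_left=-1, h_right=-1, diff=0 [OK], height=0
  node 34: h_left=0, h_right=-1, diff=1 [OK], height=1
  node 48: h_left=-1, h_right=-1, diff=0 [OK], height=0
  node 44: h_left=1, h_right=0, diff=1 [OK], height=2
  node 21: h_left=2, h_right=2, diff=0 [OK], height=3
All nodes satisfy the balance condition.
Result: Balanced


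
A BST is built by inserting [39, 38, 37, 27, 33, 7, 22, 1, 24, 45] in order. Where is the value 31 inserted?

Starting tree (level order): [39, 38, 45, 37, None, None, None, 27, None, 7, 33, 1, 22, None, None, None, None, None, 24]
Insertion path: 39 -> 38 -> 37 -> 27 -> 33
Result: insert 31 as left child of 33
Final tree (level order): [39, 38, 45, 37, None, None, None, 27, None, 7, 33, 1, 22, 31, None, None, None, None, 24]


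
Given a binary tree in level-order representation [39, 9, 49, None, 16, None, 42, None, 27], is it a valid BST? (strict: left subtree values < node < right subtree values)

Level-order array: [39, 9, 49, None, 16, None, 42, None, 27]
Validate using subtree bounds (lo, hi): at each node, require lo < value < hi,
then recurse left with hi=value and right with lo=value.
Preorder trace (stopping at first violation):
  at node 39 with bounds (-inf, +inf): OK
  at node 9 with bounds (-inf, 39): OK
  at node 16 with bounds (9, 39): OK
  at node 27 with bounds (16, 39): OK
  at node 49 with bounds (39, +inf): OK
  at node 42 with bounds (49, +inf): VIOLATION
Node 42 violates its bound: not (49 < 42 < +inf).
Result: Not a valid BST


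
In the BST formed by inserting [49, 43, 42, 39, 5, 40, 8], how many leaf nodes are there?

Tree built from: [49, 43, 42, 39, 5, 40, 8]
Tree (level-order array): [49, 43, None, 42, None, 39, None, 5, 40, None, 8]
Rule: A leaf has 0 children.
Per-node child counts:
  node 49: 1 child(ren)
  node 43: 1 child(ren)
  node 42: 1 child(ren)
  node 39: 2 child(ren)
  node 5: 1 child(ren)
  node 8: 0 child(ren)
  node 40: 0 child(ren)
Matching nodes: [8, 40]
Count of leaf nodes: 2


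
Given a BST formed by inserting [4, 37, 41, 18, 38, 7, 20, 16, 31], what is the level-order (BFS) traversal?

Tree insertion order: [4, 37, 41, 18, 38, 7, 20, 16, 31]
Tree (level-order array): [4, None, 37, 18, 41, 7, 20, 38, None, None, 16, None, 31]
BFS from the root, enqueuing left then right child of each popped node:
  queue [4] -> pop 4, enqueue [37], visited so far: [4]
  queue [37] -> pop 37, enqueue [18, 41], visited so far: [4, 37]
  queue [18, 41] -> pop 18, enqueue [7, 20], visited so far: [4, 37, 18]
  queue [41, 7, 20] -> pop 41, enqueue [38], visited so far: [4, 37, 18, 41]
  queue [7, 20, 38] -> pop 7, enqueue [16], visited so far: [4, 37, 18, 41, 7]
  queue [20, 38, 16] -> pop 20, enqueue [31], visited so far: [4, 37, 18, 41, 7, 20]
  queue [38, 16, 31] -> pop 38, enqueue [none], visited so far: [4, 37, 18, 41, 7, 20, 38]
  queue [16, 31] -> pop 16, enqueue [none], visited so far: [4, 37, 18, 41, 7, 20, 38, 16]
  queue [31] -> pop 31, enqueue [none], visited so far: [4, 37, 18, 41, 7, 20, 38, 16, 31]
Result: [4, 37, 18, 41, 7, 20, 38, 16, 31]


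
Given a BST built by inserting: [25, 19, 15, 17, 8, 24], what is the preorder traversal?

Tree insertion order: [25, 19, 15, 17, 8, 24]
Tree (level-order array): [25, 19, None, 15, 24, 8, 17]
Preorder traversal: [25, 19, 15, 8, 17, 24]


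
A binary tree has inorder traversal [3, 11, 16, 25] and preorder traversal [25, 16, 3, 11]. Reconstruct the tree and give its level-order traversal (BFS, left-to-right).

Inorder:  [3, 11, 16, 25]
Preorder: [25, 16, 3, 11]
Algorithm: preorder visits root first, so consume preorder in order;
for each root, split the current inorder slice at that value into
left-subtree inorder and right-subtree inorder, then recurse.
Recursive splits:
  root=25; inorder splits into left=[3, 11, 16], right=[]
  root=16; inorder splits into left=[3, 11], right=[]
  root=3; inorder splits into left=[], right=[11]
  root=11; inorder splits into left=[], right=[]
Reconstructed level-order: [25, 16, 3, 11]


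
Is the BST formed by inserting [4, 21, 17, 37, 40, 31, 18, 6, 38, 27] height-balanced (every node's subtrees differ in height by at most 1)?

Tree (level-order array): [4, None, 21, 17, 37, 6, 18, 31, 40, None, None, None, None, 27, None, 38]
Definition: a tree is height-balanced if, at every node, |h(left) - h(right)| <= 1 (empty subtree has height -1).
Bottom-up per-node check:
  node 6: h_left=-1, h_right=-1, diff=0 [OK], height=0
  node 18: h_left=-1, h_right=-1, diff=0 [OK], height=0
  node 17: h_left=0, h_right=0, diff=0 [OK], height=1
  node 27: h_left=-1, h_right=-1, diff=0 [OK], height=0
  node 31: h_left=0, h_right=-1, diff=1 [OK], height=1
  node 38: h_left=-1, h_right=-1, diff=0 [OK], height=0
  node 40: h_left=0, h_right=-1, diff=1 [OK], height=1
  node 37: h_left=1, h_right=1, diff=0 [OK], height=2
  node 21: h_left=1, h_right=2, diff=1 [OK], height=3
  node 4: h_left=-1, h_right=3, diff=4 [FAIL (|-1-3|=4 > 1)], height=4
Node 4 violates the condition: |-1 - 3| = 4 > 1.
Result: Not balanced


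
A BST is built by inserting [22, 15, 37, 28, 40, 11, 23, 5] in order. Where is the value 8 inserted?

Starting tree (level order): [22, 15, 37, 11, None, 28, 40, 5, None, 23]
Insertion path: 22 -> 15 -> 11 -> 5
Result: insert 8 as right child of 5
Final tree (level order): [22, 15, 37, 11, None, 28, 40, 5, None, 23, None, None, None, None, 8]


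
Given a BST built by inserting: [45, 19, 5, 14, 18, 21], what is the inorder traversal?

Tree insertion order: [45, 19, 5, 14, 18, 21]
Tree (level-order array): [45, 19, None, 5, 21, None, 14, None, None, None, 18]
Inorder traversal: [5, 14, 18, 19, 21, 45]


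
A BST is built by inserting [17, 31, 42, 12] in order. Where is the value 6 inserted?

Starting tree (level order): [17, 12, 31, None, None, None, 42]
Insertion path: 17 -> 12
Result: insert 6 as left child of 12
Final tree (level order): [17, 12, 31, 6, None, None, 42]


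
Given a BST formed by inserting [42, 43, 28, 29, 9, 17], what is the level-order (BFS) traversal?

Tree insertion order: [42, 43, 28, 29, 9, 17]
Tree (level-order array): [42, 28, 43, 9, 29, None, None, None, 17]
BFS from the root, enqueuing left then right child of each popped node:
  queue [42] -> pop 42, enqueue [28, 43], visited so far: [42]
  queue [28, 43] -> pop 28, enqueue [9, 29], visited so far: [42, 28]
  queue [43, 9, 29] -> pop 43, enqueue [none], visited so far: [42, 28, 43]
  queue [9, 29] -> pop 9, enqueue [17], visited so far: [42, 28, 43, 9]
  queue [29, 17] -> pop 29, enqueue [none], visited so far: [42, 28, 43, 9, 29]
  queue [17] -> pop 17, enqueue [none], visited so far: [42, 28, 43, 9, 29, 17]
Result: [42, 28, 43, 9, 29, 17]


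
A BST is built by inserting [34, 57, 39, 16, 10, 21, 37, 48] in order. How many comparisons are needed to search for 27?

Search path for 27: 34 -> 16 -> 21
Found: False
Comparisons: 3


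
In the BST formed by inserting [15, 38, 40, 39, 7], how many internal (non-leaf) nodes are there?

Tree built from: [15, 38, 40, 39, 7]
Tree (level-order array): [15, 7, 38, None, None, None, 40, 39]
Rule: An internal node has at least one child.
Per-node child counts:
  node 15: 2 child(ren)
  node 7: 0 child(ren)
  node 38: 1 child(ren)
  node 40: 1 child(ren)
  node 39: 0 child(ren)
Matching nodes: [15, 38, 40]
Count of internal (non-leaf) nodes: 3


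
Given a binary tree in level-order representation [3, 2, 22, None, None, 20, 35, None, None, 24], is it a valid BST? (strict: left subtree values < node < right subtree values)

Level-order array: [3, 2, 22, None, None, 20, 35, None, None, 24]
Validate using subtree bounds (lo, hi): at each node, require lo < value < hi,
then recurse left with hi=value and right with lo=value.
Preorder trace (stopping at first violation):
  at node 3 with bounds (-inf, +inf): OK
  at node 2 with bounds (-inf, 3): OK
  at node 22 with bounds (3, +inf): OK
  at node 20 with bounds (3, 22): OK
  at node 35 with bounds (22, +inf): OK
  at node 24 with bounds (22, 35): OK
No violation found at any node.
Result: Valid BST


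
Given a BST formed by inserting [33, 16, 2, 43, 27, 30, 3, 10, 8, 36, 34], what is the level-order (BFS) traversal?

Tree insertion order: [33, 16, 2, 43, 27, 30, 3, 10, 8, 36, 34]
Tree (level-order array): [33, 16, 43, 2, 27, 36, None, None, 3, None, 30, 34, None, None, 10, None, None, None, None, 8]
BFS from the root, enqueuing left then right child of each popped node:
  queue [33] -> pop 33, enqueue [16, 43], visited so far: [33]
  queue [16, 43] -> pop 16, enqueue [2, 27], visited so far: [33, 16]
  queue [43, 2, 27] -> pop 43, enqueue [36], visited so far: [33, 16, 43]
  queue [2, 27, 36] -> pop 2, enqueue [3], visited so far: [33, 16, 43, 2]
  queue [27, 36, 3] -> pop 27, enqueue [30], visited so far: [33, 16, 43, 2, 27]
  queue [36, 3, 30] -> pop 36, enqueue [34], visited so far: [33, 16, 43, 2, 27, 36]
  queue [3, 30, 34] -> pop 3, enqueue [10], visited so far: [33, 16, 43, 2, 27, 36, 3]
  queue [30, 34, 10] -> pop 30, enqueue [none], visited so far: [33, 16, 43, 2, 27, 36, 3, 30]
  queue [34, 10] -> pop 34, enqueue [none], visited so far: [33, 16, 43, 2, 27, 36, 3, 30, 34]
  queue [10] -> pop 10, enqueue [8], visited so far: [33, 16, 43, 2, 27, 36, 3, 30, 34, 10]
  queue [8] -> pop 8, enqueue [none], visited so far: [33, 16, 43, 2, 27, 36, 3, 30, 34, 10, 8]
Result: [33, 16, 43, 2, 27, 36, 3, 30, 34, 10, 8]


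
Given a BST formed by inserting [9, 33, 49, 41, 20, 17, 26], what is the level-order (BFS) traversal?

Tree insertion order: [9, 33, 49, 41, 20, 17, 26]
Tree (level-order array): [9, None, 33, 20, 49, 17, 26, 41]
BFS from the root, enqueuing left then right child of each popped node:
  queue [9] -> pop 9, enqueue [33], visited so far: [9]
  queue [33] -> pop 33, enqueue [20, 49], visited so far: [9, 33]
  queue [20, 49] -> pop 20, enqueue [17, 26], visited so far: [9, 33, 20]
  queue [49, 17, 26] -> pop 49, enqueue [41], visited so far: [9, 33, 20, 49]
  queue [17, 26, 41] -> pop 17, enqueue [none], visited so far: [9, 33, 20, 49, 17]
  queue [26, 41] -> pop 26, enqueue [none], visited so far: [9, 33, 20, 49, 17, 26]
  queue [41] -> pop 41, enqueue [none], visited so far: [9, 33, 20, 49, 17, 26, 41]
Result: [9, 33, 20, 49, 17, 26, 41]


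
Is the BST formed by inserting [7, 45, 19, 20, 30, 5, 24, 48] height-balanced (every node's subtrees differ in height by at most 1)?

Tree (level-order array): [7, 5, 45, None, None, 19, 48, None, 20, None, None, None, 30, 24]
Definition: a tree is height-balanced if, at every node, |h(left) - h(right)| <= 1 (empty subtree has height -1).
Bottom-up per-node check:
  node 5: h_left=-1, h_right=-1, diff=0 [OK], height=0
  node 24: h_left=-1, h_right=-1, diff=0 [OK], height=0
  node 30: h_left=0, h_right=-1, diff=1 [OK], height=1
  node 20: h_left=-1, h_right=1, diff=2 [FAIL (|-1-1|=2 > 1)], height=2
  node 19: h_left=-1, h_right=2, diff=3 [FAIL (|-1-2|=3 > 1)], height=3
  node 48: h_left=-1, h_right=-1, diff=0 [OK], height=0
  node 45: h_left=3, h_right=0, diff=3 [FAIL (|3-0|=3 > 1)], height=4
  node 7: h_left=0, h_right=4, diff=4 [FAIL (|0-4|=4 > 1)], height=5
Node 20 violates the condition: |-1 - 1| = 2 > 1.
Result: Not balanced


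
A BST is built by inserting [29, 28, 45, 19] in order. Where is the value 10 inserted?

Starting tree (level order): [29, 28, 45, 19]
Insertion path: 29 -> 28 -> 19
Result: insert 10 as left child of 19
Final tree (level order): [29, 28, 45, 19, None, None, None, 10]


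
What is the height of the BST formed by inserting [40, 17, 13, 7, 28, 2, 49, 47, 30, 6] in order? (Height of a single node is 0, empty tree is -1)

Insertion order: [40, 17, 13, 7, 28, 2, 49, 47, 30, 6]
Tree (level-order array): [40, 17, 49, 13, 28, 47, None, 7, None, None, 30, None, None, 2, None, None, None, None, 6]
Compute height bottom-up (empty subtree = -1):
  height(6) = 1 + max(-1, -1) = 0
  height(2) = 1 + max(-1, 0) = 1
  height(7) = 1 + max(1, -1) = 2
  height(13) = 1 + max(2, -1) = 3
  height(30) = 1 + max(-1, -1) = 0
  height(28) = 1 + max(-1, 0) = 1
  height(17) = 1 + max(3, 1) = 4
  height(47) = 1 + max(-1, -1) = 0
  height(49) = 1 + max(0, -1) = 1
  height(40) = 1 + max(4, 1) = 5
Height = 5


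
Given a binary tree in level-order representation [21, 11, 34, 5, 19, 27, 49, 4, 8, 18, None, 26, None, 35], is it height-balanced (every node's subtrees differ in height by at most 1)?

Tree (level-order array): [21, 11, 34, 5, 19, 27, 49, 4, 8, 18, None, 26, None, 35]
Definition: a tree is height-balanced if, at every node, |h(left) - h(right)| <= 1 (empty subtree has height -1).
Bottom-up per-node check:
  node 4: h_left=-1, h_right=-1, diff=0 [OK], height=0
  node 8: h_left=-1, h_right=-1, diff=0 [OK], height=0
  node 5: h_left=0, h_right=0, diff=0 [OK], height=1
  node 18: h_left=-1, h_right=-1, diff=0 [OK], height=0
  node 19: h_left=0, h_right=-1, diff=1 [OK], height=1
  node 11: h_left=1, h_right=1, diff=0 [OK], height=2
  node 26: h_left=-1, h_right=-1, diff=0 [OK], height=0
  node 27: h_left=0, h_right=-1, diff=1 [OK], height=1
  node 35: h_left=-1, h_right=-1, diff=0 [OK], height=0
  node 49: h_left=0, h_right=-1, diff=1 [OK], height=1
  node 34: h_left=1, h_right=1, diff=0 [OK], height=2
  node 21: h_left=2, h_right=2, diff=0 [OK], height=3
All nodes satisfy the balance condition.
Result: Balanced


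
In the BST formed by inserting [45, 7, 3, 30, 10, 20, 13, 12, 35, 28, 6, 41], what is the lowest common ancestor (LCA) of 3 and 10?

Tree insertion order: [45, 7, 3, 30, 10, 20, 13, 12, 35, 28, 6, 41]
Tree (level-order array): [45, 7, None, 3, 30, None, 6, 10, 35, None, None, None, 20, None, 41, 13, 28, None, None, 12]
In a BST, the LCA of p=3, q=10 is the first node v on the
root-to-leaf path with p <= v <= q (go left if both < v, right if both > v).
Walk from root:
  at 45: both 3 and 10 < 45, go left
  at 7: 3 <= 7 <= 10, this is the LCA
LCA = 7


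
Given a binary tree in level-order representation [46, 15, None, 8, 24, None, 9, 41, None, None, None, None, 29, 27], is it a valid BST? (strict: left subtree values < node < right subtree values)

Level-order array: [46, 15, None, 8, 24, None, 9, 41, None, None, None, None, 29, 27]
Validate using subtree bounds (lo, hi): at each node, require lo < value < hi,
then recurse left with hi=value and right with lo=value.
Preorder trace (stopping at first violation):
  at node 46 with bounds (-inf, +inf): OK
  at node 15 with bounds (-inf, 46): OK
  at node 8 with bounds (-inf, 15): OK
  at node 9 with bounds (8, 15): OK
  at node 24 with bounds (15, 46): OK
  at node 41 with bounds (15, 24): VIOLATION
Node 41 violates its bound: not (15 < 41 < 24).
Result: Not a valid BST


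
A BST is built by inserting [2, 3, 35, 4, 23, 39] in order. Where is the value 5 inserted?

Starting tree (level order): [2, None, 3, None, 35, 4, 39, None, 23]
Insertion path: 2 -> 3 -> 35 -> 4 -> 23
Result: insert 5 as left child of 23
Final tree (level order): [2, None, 3, None, 35, 4, 39, None, 23, None, None, 5]


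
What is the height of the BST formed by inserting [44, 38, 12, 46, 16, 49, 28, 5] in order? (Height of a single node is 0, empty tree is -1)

Insertion order: [44, 38, 12, 46, 16, 49, 28, 5]
Tree (level-order array): [44, 38, 46, 12, None, None, 49, 5, 16, None, None, None, None, None, 28]
Compute height bottom-up (empty subtree = -1):
  height(5) = 1 + max(-1, -1) = 0
  height(28) = 1 + max(-1, -1) = 0
  height(16) = 1 + max(-1, 0) = 1
  height(12) = 1 + max(0, 1) = 2
  height(38) = 1 + max(2, -1) = 3
  height(49) = 1 + max(-1, -1) = 0
  height(46) = 1 + max(-1, 0) = 1
  height(44) = 1 + max(3, 1) = 4
Height = 4


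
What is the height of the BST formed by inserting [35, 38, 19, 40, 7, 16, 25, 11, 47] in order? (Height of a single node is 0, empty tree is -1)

Insertion order: [35, 38, 19, 40, 7, 16, 25, 11, 47]
Tree (level-order array): [35, 19, 38, 7, 25, None, 40, None, 16, None, None, None, 47, 11]
Compute height bottom-up (empty subtree = -1):
  height(11) = 1 + max(-1, -1) = 0
  height(16) = 1 + max(0, -1) = 1
  height(7) = 1 + max(-1, 1) = 2
  height(25) = 1 + max(-1, -1) = 0
  height(19) = 1 + max(2, 0) = 3
  height(47) = 1 + max(-1, -1) = 0
  height(40) = 1 + max(-1, 0) = 1
  height(38) = 1 + max(-1, 1) = 2
  height(35) = 1 + max(3, 2) = 4
Height = 4


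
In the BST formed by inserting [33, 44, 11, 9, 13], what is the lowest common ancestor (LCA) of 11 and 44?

Tree insertion order: [33, 44, 11, 9, 13]
Tree (level-order array): [33, 11, 44, 9, 13]
In a BST, the LCA of p=11, q=44 is the first node v on the
root-to-leaf path with p <= v <= q (go left if both < v, right if both > v).
Walk from root:
  at 33: 11 <= 33 <= 44, this is the LCA
LCA = 33


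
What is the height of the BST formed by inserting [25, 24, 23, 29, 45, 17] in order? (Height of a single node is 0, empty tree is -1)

Insertion order: [25, 24, 23, 29, 45, 17]
Tree (level-order array): [25, 24, 29, 23, None, None, 45, 17]
Compute height bottom-up (empty subtree = -1):
  height(17) = 1 + max(-1, -1) = 0
  height(23) = 1 + max(0, -1) = 1
  height(24) = 1 + max(1, -1) = 2
  height(45) = 1 + max(-1, -1) = 0
  height(29) = 1 + max(-1, 0) = 1
  height(25) = 1 + max(2, 1) = 3
Height = 3


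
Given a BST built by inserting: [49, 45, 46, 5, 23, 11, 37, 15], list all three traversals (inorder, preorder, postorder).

Tree insertion order: [49, 45, 46, 5, 23, 11, 37, 15]
Tree (level-order array): [49, 45, None, 5, 46, None, 23, None, None, 11, 37, None, 15]
Inorder (L, root, R): [5, 11, 15, 23, 37, 45, 46, 49]
Preorder (root, L, R): [49, 45, 5, 23, 11, 15, 37, 46]
Postorder (L, R, root): [15, 11, 37, 23, 5, 46, 45, 49]


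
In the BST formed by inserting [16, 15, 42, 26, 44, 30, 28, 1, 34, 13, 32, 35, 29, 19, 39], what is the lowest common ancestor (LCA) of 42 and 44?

Tree insertion order: [16, 15, 42, 26, 44, 30, 28, 1, 34, 13, 32, 35, 29, 19, 39]
Tree (level-order array): [16, 15, 42, 1, None, 26, 44, None, 13, 19, 30, None, None, None, None, None, None, 28, 34, None, 29, 32, 35, None, None, None, None, None, 39]
In a BST, the LCA of p=42, q=44 is the first node v on the
root-to-leaf path with p <= v <= q (go left if both < v, right if both > v).
Walk from root:
  at 16: both 42 and 44 > 16, go right
  at 42: 42 <= 42 <= 44, this is the LCA
LCA = 42


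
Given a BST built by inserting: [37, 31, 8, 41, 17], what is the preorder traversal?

Tree insertion order: [37, 31, 8, 41, 17]
Tree (level-order array): [37, 31, 41, 8, None, None, None, None, 17]
Preorder traversal: [37, 31, 8, 17, 41]


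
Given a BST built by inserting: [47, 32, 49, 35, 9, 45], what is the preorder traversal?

Tree insertion order: [47, 32, 49, 35, 9, 45]
Tree (level-order array): [47, 32, 49, 9, 35, None, None, None, None, None, 45]
Preorder traversal: [47, 32, 9, 35, 45, 49]


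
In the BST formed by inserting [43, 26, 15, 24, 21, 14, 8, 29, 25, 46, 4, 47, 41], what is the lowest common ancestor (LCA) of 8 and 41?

Tree insertion order: [43, 26, 15, 24, 21, 14, 8, 29, 25, 46, 4, 47, 41]
Tree (level-order array): [43, 26, 46, 15, 29, None, 47, 14, 24, None, 41, None, None, 8, None, 21, 25, None, None, 4]
In a BST, the LCA of p=8, q=41 is the first node v on the
root-to-leaf path with p <= v <= q (go left if both < v, right if both > v).
Walk from root:
  at 43: both 8 and 41 < 43, go left
  at 26: 8 <= 26 <= 41, this is the LCA
LCA = 26


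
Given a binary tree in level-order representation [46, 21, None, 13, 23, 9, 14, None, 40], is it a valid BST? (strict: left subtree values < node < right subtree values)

Level-order array: [46, 21, None, 13, 23, 9, 14, None, 40]
Validate using subtree bounds (lo, hi): at each node, require lo < value < hi,
then recurse left with hi=value and right with lo=value.
Preorder trace (stopping at first violation):
  at node 46 with bounds (-inf, +inf): OK
  at node 21 with bounds (-inf, 46): OK
  at node 13 with bounds (-inf, 21): OK
  at node 9 with bounds (-inf, 13): OK
  at node 14 with bounds (13, 21): OK
  at node 23 with bounds (21, 46): OK
  at node 40 with bounds (23, 46): OK
No violation found at any node.
Result: Valid BST


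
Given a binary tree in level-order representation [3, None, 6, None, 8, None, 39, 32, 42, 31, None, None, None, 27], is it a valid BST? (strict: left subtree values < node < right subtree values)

Level-order array: [3, None, 6, None, 8, None, 39, 32, 42, 31, None, None, None, 27]
Validate using subtree bounds (lo, hi): at each node, require lo < value < hi,
then recurse left with hi=value and right with lo=value.
Preorder trace (stopping at first violation):
  at node 3 with bounds (-inf, +inf): OK
  at node 6 with bounds (3, +inf): OK
  at node 8 with bounds (6, +inf): OK
  at node 39 with bounds (8, +inf): OK
  at node 32 with bounds (8, 39): OK
  at node 31 with bounds (8, 32): OK
  at node 27 with bounds (8, 31): OK
  at node 42 with bounds (39, +inf): OK
No violation found at any node.
Result: Valid BST


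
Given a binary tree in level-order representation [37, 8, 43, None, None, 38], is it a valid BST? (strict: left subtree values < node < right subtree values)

Level-order array: [37, 8, 43, None, None, 38]
Validate using subtree bounds (lo, hi): at each node, require lo < value < hi,
then recurse left with hi=value and right with lo=value.
Preorder trace (stopping at first violation):
  at node 37 with bounds (-inf, +inf): OK
  at node 8 with bounds (-inf, 37): OK
  at node 43 with bounds (37, +inf): OK
  at node 38 with bounds (37, 43): OK
No violation found at any node.
Result: Valid BST


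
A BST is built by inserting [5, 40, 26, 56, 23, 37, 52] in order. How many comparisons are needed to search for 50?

Search path for 50: 5 -> 40 -> 56 -> 52
Found: False
Comparisons: 4


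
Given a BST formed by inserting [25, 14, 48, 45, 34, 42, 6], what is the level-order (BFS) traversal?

Tree insertion order: [25, 14, 48, 45, 34, 42, 6]
Tree (level-order array): [25, 14, 48, 6, None, 45, None, None, None, 34, None, None, 42]
BFS from the root, enqueuing left then right child of each popped node:
  queue [25] -> pop 25, enqueue [14, 48], visited so far: [25]
  queue [14, 48] -> pop 14, enqueue [6], visited so far: [25, 14]
  queue [48, 6] -> pop 48, enqueue [45], visited so far: [25, 14, 48]
  queue [6, 45] -> pop 6, enqueue [none], visited so far: [25, 14, 48, 6]
  queue [45] -> pop 45, enqueue [34], visited so far: [25, 14, 48, 6, 45]
  queue [34] -> pop 34, enqueue [42], visited so far: [25, 14, 48, 6, 45, 34]
  queue [42] -> pop 42, enqueue [none], visited so far: [25, 14, 48, 6, 45, 34, 42]
Result: [25, 14, 48, 6, 45, 34, 42]


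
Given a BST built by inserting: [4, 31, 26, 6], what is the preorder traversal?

Tree insertion order: [4, 31, 26, 6]
Tree (level-order array): [4, None, 31, 26, None, 6]
Preorder traversal: [4, 31, 26, 6]


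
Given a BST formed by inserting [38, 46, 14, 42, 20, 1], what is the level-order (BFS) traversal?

Tree insertion order: [38, 46, 14, 42, 20, 1]
Tree (level-order array): [38, 14, 46, 1, 20, 42]
BFS from the root, enqueuing left then right child of each popped node:
  queue [38] -> pop 38, enqueue [14, 46], visited so far: [38]
  queue [14, 46] -> pop 14, enqueue [1, 20], visited so far: [38, 14]
  queue [46, 1, 20] -> pop 46, enqueue [42], visited so far: [38, 14, 46]
  queue [1, 20, 42] -> pop 1, enqueue [none], visited so far: [38, 14, 46, 1]
  queue [20, 42] -> pop 20, enqueue [none], visited so far: [38, 14, 46, 1, 20]
  queue [42] -> pop 42, enqueue [none], visited so far: [38, 14, 46, 1, 20, 42]
Result: [38, 14, 46, 1, 20, 42]


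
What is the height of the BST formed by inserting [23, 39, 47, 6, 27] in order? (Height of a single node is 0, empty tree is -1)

Insertion order: [23, 39, 47, 6, 27]
Tree (level-order array): [23, 6, 39, None, None, 27, 47]
Compute height bottom-up (empty subtree = -1):
  height(6) = 1 + max(-1, -1) = 0
  height(27) = 1 + max(-1, -1) = 0
  height(47) = 1 + max(-1, -1) = 0
  height(39) = 1 + max(0, 0) = 1
  height(23) = 1 + max(0, 1) = 2
Height = 2


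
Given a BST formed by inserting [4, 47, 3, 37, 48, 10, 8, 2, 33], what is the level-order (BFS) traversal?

Tree insertion order: [4, 47, 3, 37, 48, 10, 8, 2, 33]
Tree (level-order array): [4, 3, 47, 2, None, 37, 48, None, None, 10, None, None, None, 8, 33]
BFS from the root, enqueuing left then right child of each popped node:
  queue [4] -> pop 4, enqueue [3, 47], visited so far: [4]
  queue [3, 47] -> pop 3, enqueue [2], visited so far: [4, 3]
  queue [47, 2] -> pop 47, enqueue [37, 48], visited so far: [4, 3, 47]
  queue [2, 37, 48] -> pop 2, enqueue [none], visited so far: [4, 3, 47, 2]
  queue [37, 48] -> pop 37, enqueue [10], visited so far: [4, 3, 47, 2, 37]
  queue [48, 10] -> pop 48, enqueue [none], visited so far: [4, 3, 47, 2, 37, 48]
  queue [10] -> pop 10, enqueue [8, 33], visited so far: [4, 3, 47, 2, 37, 48, 10]
  queue [8, 33] -> pop 8, enqueue [none], visited so far: [4, 3, 47, 2, 37, 48, 10, 8]
  queue [33] -> pop 33, enqueue [none], visited so far: [4, 3, 47, 2, 37, 48, 10, 8, 33]
Result: [4, 3, 47, 2, 37, 48, 10, 8, 33]


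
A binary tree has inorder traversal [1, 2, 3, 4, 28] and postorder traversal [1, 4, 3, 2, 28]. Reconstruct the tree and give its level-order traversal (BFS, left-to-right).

Inorder:   [1, 2, 3, 4, 28]
Postorder: [1, 4, 3, 2, 28]
Algorithm: postorder visits root last, so walk postorder right-to-left;
each value is the root of the current inorder slice — split it at that
value, recurse on the right subtree first, then the left.
Recursive splits:
  root=28; inorder splits into left=[1, 2, 3, 4], right=[]
  root=2; inorder splits into left=[1], right=[3, 4]
  root=3; inorder splits into left=[], right=[4]
  root=4; inorder splits into left=[], right=[]
  root=1; inorder splits into left=[], right=[]
Reconstructed level-order: [28, 2, 1, 3, 4]


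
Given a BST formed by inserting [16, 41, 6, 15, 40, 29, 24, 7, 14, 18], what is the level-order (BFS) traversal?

Tree insertion order: [16, 41, 6, 15, 40, 29, 24, 7, 14, 18]
Tree (level-order array): [16, 6, 41, None, 15, 40, None, 7, None, 29, None, None, 14, 24, None, None, None, 18]
BFS from the root, enqueuing left then right child of each popped node:
  queue [16] -> pop 16, enqueue [6, 41], visited so far: [16]
  queue [6, 41] -> pop 6, enqueue [15], visited so far: [16, 6]
  queue [41, 15] -> pop 41, enqueue [40], visited so far: [16, 6, 41]
  queue [15, 40] -> pop 15, enqueue [7], visited so far: [16, 6, 41, 15]
  queue [40, 7] -> pop 40, enqueue [29], visited so far: [16, 6, 41, 15, 40]
  queue [7, 29] -> pop 7, enqueue [14], visited so far: [16, 6, 41, 15, 40, 7]
  queue [29, 14] -> pop 29, enqueue [24], visited so far: [16, 6, 41, 15, 40, 7, 29]
  queue [14, 24] -> pop 14, enqueue [none], visited so far: [16, 6, 41, 15, 40, 7, 29, 14]
  queue [24] -> pop 24, enqueue [18], visited so far: [16, 6, 41, 15, 40, 7, 29, 14, 24]
  queue [18] -> pop 18, enqueue [none], visited so far: [16, 6, 41, 15, 40, 7, 29, 14, 24, 18]
Result: [16, 6, 41, 15, 40, 7, 29, 14, 24, 18]


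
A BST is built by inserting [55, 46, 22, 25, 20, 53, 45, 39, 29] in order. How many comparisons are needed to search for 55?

Search path for 55: 55
Found: True
Comparisons: 1


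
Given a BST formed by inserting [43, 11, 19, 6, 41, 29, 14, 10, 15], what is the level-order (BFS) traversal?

Tree insertion order: [43, 11, 19, 6, 41, 29, 14, 10, 15]
Tree (level-order array): [43, 11, None, 6, 19, None, 10, 14, 41, None, None, None, 15, 29]
BFS from the root, enqueuing left then right child of each popped node:
  queue [43] -> pop 43, enqueue [11], visited so far: [43]
  queue [11] -> pop 11, enqueue [6, 19], visited so far: [43, 11]
  queue [6, 19] -> pop 6, enqueue [10], visited so far: [43, 11, 6]
  queue [19, 10] -> pop 19, enqueue [14, 41], visited so far: [43, 11, 6, 19]
  queue [10, 14, 41] -> pop 10, enqueue [none], visited so far: [43, 11, 6, 19, 10]
  queue [14, 41] -> pop 14, enqueue [15], visited so far: [43, 11, 6, 19, 10, 14]
  queue [41, 15] -> pop 41, enqueue [29], visited so far: [43, 11, 6, 19, 10, 14, 41]
  queue [15, 29] -> pop 15, enqueue [none], visited so far: [43, 11, 6, 19, 10, 14, 41, 15]
  queue [29] -> pop 29, enqueue [none], visited so far: [43, 11, 6, 19, 10, 14, 41, 15, 29]
Result: [43, 11, 6, 19, 10, 14, 41, 15, 29]


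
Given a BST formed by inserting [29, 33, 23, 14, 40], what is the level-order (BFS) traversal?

Tree insertion order: [29, 33, 23, 14, 40]
Tree (level-order array): [29, 23, 33, 14, None, None, 40]
BFS from the root, enqueuing left then right child of each popped node:
  queue [29] -> pop 29, enqueue [23, 33], visited so far: [29]
  queue [23, 33] -> pop 23, enqueue [14], visited so far: [29, 23]
  queue [33, 14] -> pop 33, enqueue [40], visited so far: [29, 23, 33]
  queue [14, 40] -> pop 14, enqueue [none], visited so far: [29, 23, 33, 14]
  queue [40] -> pop 40, enqueue [none], visited so far: [29, 23, 33, 14, 40]
Result: [29, 23, 33, 14, 40]


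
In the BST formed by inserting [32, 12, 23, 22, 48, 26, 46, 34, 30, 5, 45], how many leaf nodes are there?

Tree built from: [32, 12, 23, 22, 48, 26, 46, 34, 30, 5, 45]
Tree (level-order array): [32, 12, 48, 5, 23, 46, None, None, None, 22, 26, 34, None, None, None, None, 30, None, 45]
Rule: A leaf has 0 children.
Per-node child counts:
  node 32: 2 child(ren)
  node 12: 2 child(ren)
  node 5: 0 child(ren)
  node 23: 2 child(ren)
  node 22: 0 child(ren)
  node 26: 1 child(ren)
  node 30: 0 child(ren)
  node 48: 1 child(ren)
  node 46: 1 child(ren)
  node 34: 1 child(ren)
  node 45: 0 child(ren)
Matching nodes: [5, 22, 30, 45]
Count of leaf nodes: 4


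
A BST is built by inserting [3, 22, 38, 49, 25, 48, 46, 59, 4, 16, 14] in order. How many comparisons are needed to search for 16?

Search path for 16: 3 -> 22 -> 4 -> 16
Found: True
Comparisons: 4


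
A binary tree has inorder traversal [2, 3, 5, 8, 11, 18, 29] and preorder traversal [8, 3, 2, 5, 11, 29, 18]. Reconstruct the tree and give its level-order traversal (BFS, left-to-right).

Inorder:  [2, 3, 5, 8, 11, 18, 29]
Preorder: [8, 3, 2, 5, 11, 29, 18]
Algorithm: preorder visits root first, so consume preorder in order;
for each root, split the current inorder slice at that value into
left-subtree inorder and right-subtree inorder, then recurse.
Recursive splits:
  root=8; inorder splits into left=[2, 3, 5], right=[11, 18, 29]
  root=3; inorder splits into left=[2], right=[5]
  root=2; inorder splits into left=[], right=[]
  root=5; inorder splits into left=[], right=[]
  root=11; inorder splits into left=[], right=[18, 29]
  root=29; inorder splits into left=[18], right=[]
  root=18; inorder splits into left=[], right=[]
Reconstructed level-order: [8, 3, 11, 2, 5, 29, 18]


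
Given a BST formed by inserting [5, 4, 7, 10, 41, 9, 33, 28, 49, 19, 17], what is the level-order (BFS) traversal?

Tree insertion order: [5, 4, 7, 10, 41, 9, 33, 28, 49, 19, 17]
Tree (level-order array): [5, 4, 7, None, None, None, 10, 9, 41, None, None, 33, 49, 28, None, None, None, 19, None, 17]
BFS from the root, enqueuing left then right child of each popped node:
  queue [5] -> pop 5, enqueue [4, 7], visited so far: [5]
  queue [4, 7] -> pop 4, enqueue [none], visited so far: [5, 4]
  queue [7] -> pop 7, enqueue [10], visited so far: [5, 4, 7]
  queue [10] -> pop 10, enqueue [9, 41], visited so far: [5, 4, 7, 10]
  queue [9, 41] -> pop 9, enqueue [none], visited so far: [5, 4, 7, 10, 9]
  queue [41] -> pop 41, enqueue [33, 49], visited so far: [5, 4, 7, 10, 9, 41]
  queue [33, 49] -> pop 33, enqueue [28], visited so far: [5, 4, 7, 10, 9, 41, 33]
  queue [49, 28] -> pop 49, enqueue [none], visited so far: [5, 4, 7, 10, 9, 41, 33, 49]
  queue [28] -> pop 28, enqueue [19], visited so far: [5, 4, 7, 10, 9, 41, 33, 49, 28]
  queue [19] -> pop 19, enqueue [17], visited so far: [5, 4, 7, 10, 9, 41, 33, 49, 28, 19]
  queue [17] -> pop 17, enqueue [none], visited so far: [5, 4, 7, 10, 9, 41, 33, 49, 28, 19, 17]
Result: [5, 4, 7, 10, 9, 41, 33, 49, 28, 19, 17]


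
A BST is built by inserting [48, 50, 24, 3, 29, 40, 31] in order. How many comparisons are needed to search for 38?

Search path for 38: 48 -> 24 -> 29 -> 40 -> 31
Found: False
Comparisons: 5


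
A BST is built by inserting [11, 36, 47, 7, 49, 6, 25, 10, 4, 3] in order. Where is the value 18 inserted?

Starting tree (level order): [11, 7, 36, 6, 10, 25, 47, 4, None, None, None, None, None, None, 49, 3]
Insertion path: 11 -> 36 -> 25
Result: insert 18 as left child of 25
Final tree (level order): [11, 7, 36, 6, 10, 25, 47, 4, None, None, None, 18, None, None, 49, 3]


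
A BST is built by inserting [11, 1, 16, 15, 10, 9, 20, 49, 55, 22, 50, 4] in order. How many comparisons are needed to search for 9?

Search path for 9: 11 -> 1 -> 10 -> 9
Found: True
Comparisons: 4


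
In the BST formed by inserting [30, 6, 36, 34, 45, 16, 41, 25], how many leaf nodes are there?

Tree built from: [30, 6, 36, 34, 45, 16, 41, 25]
Tree (level-order array): [30, 6, 36, None, 16, 34, 45, None, 25, None, None, 41]
Rule: A leaf has 0 children.
Per-node child counts:
  node 30: 2 child(ren)
  node 6: 1 child(ren)
  node 16: 1 child(ren)
  node 25: 0 child(ren)
  node 36: 2 child(ren)
  node 34: 0 child(ren)
  node 45: 1 child(ren)
  node 41: 0 child(ren)
Matching nodes: [25, 34, 41]
Count of leaf nodes: 3


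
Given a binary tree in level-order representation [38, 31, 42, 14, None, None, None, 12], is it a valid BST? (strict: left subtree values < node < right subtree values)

Level-order array: [38, 31, 42, 14, None, None, None, 12]
Validate using subtree bounds (lo, hi): at each node, require lo < value < hi,
then recurse left with hi=value and right with lo=value.
Preorder trace (stopping at first violation):
  at node 38 with bounds (-inf, +inf): OK
  at node 31 with bounds (-inf, 38): OK
  at node 14 with bounds (-inf, 31): OK
  at node 12 with bounds (-inf, 14): OK
  at node 42 with bounds (38, +inf): OK
No violation found at any node.
Result: Valid BST


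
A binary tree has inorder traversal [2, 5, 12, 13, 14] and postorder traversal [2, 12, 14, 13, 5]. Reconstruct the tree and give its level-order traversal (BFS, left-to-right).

Inorder:   [2, 5, 12, 13, 14]
Postorder: [2, 12, 14, 13, 5]
Algorithm: postorder visits root last, so walk postorder right-to-left;
each value is the root of the current inorder slice — split it at that
value, recurse on the right subtree first, then the left.
Recursive splits:
  root=5; inorder splits into left=[2], right=[12, 13, 14]
  root=13; inorder splits into left=[12], right=[14]
  root=14; inorder splits into left=[], right=[]
  root=12; inorder splits into left=[], right=[]
  root=2; inorder splits into left=[], right=[]
Reconstructed level-order: [5, 2, 13, 12, 14]


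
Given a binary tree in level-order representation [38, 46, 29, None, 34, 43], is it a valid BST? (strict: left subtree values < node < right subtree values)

Level-order array: [38, 46, 29, None, 34, 43]
Validate using subtree bounds (lo, hi): at each node, require lo < value < hi,
then recurse left with hi=value and right with lo=value.
Preorder trace (stopping at first violation):
  at node 38 with bounds (-inf, +inf): OK
  at node 46 with bounds (-inf, 38): VIOLATION
Node 46 violates its bound: not (-inf < 46 < 38).
Result: Not a valid BST
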